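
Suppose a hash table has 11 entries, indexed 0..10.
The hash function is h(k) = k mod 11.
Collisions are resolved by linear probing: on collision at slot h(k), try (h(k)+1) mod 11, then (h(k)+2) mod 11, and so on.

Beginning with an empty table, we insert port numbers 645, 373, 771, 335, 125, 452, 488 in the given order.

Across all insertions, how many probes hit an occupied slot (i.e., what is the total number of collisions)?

Insert 645: h=7, slot 7 empty → index 7.
Insert 373: h=10, slot 10 empty → index 10.
Insert 771: h=1, slot 1 empty → index 1.
Insert 335: h=5, slot 5 empty → index 5.
Insert 125: h=4, slot 4 empty → index 4.
Insert 452: h=1, slot 1 occupied → index 2.
Insert 488: h=4, slots 4,5 occupied → index 6.
Table: [_, 771, 452, _, 125, 335, 488, 645, _, _, 373]

3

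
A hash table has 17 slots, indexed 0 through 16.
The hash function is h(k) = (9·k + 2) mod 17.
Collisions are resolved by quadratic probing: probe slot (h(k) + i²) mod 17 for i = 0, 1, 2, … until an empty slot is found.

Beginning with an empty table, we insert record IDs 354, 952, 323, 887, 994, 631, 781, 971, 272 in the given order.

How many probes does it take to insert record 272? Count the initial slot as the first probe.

Insert 354: h=9, slot 9 empty -> index 9.
Insert 952: h=2, slot 2 empty -> index 2.
Insert 323: h=2, slot 2 occupied -> index 3.
Insert 887: h=12, slot 12 empty -> index 12.
Insert 994: h=6, slot 6 empty -> index 6.
Insert 631: h=3, slot 3 occupied -> index 4.
Insert 781: h=10, slot 10 empty -> index 10.
Insert 971: h=3, slots 3,4 occupied -> index 7.
Insert 272: h=2, slots 2,3,6 occupied -> index 11.
Table: [—, —, 952, 323, 631, —, 994, 971, —, 354, 781, 272, 887, —, —, —, —]

4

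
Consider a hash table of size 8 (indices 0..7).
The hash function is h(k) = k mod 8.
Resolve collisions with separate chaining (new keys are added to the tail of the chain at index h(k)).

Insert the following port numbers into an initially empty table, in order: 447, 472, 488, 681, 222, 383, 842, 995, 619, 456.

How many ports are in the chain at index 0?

3

Insert 447: h=7, bucket 7 empty → new chain.
Insert 472: h=0, bucket 0 empty → new chain.
Insert 488: h=0, bucket 0 nonempty → append to chain.
Insert 681: h=1, bucket 1 empty → new chain.
Insert 222: h=6, bucket 6 empty → new chain.
Insert 383: h=7, bucket 7 nonempty → append to chain.
Insert 842: h=2, bucket 2 empty → new chain.
Insert 995: h=3, bucket 3 empty → new chain.
Insert 619: h=3, bucket 3 nonempty → append to chain.
Insert 456: h=0, bucket 0 nonempty → append to chain.
Final buckets:
0: 472 -> 488 -> 456
1: 681
2: 842
3: 995 -> 619
4: ∅
5: ∅
6: 222
7: 447 -> 383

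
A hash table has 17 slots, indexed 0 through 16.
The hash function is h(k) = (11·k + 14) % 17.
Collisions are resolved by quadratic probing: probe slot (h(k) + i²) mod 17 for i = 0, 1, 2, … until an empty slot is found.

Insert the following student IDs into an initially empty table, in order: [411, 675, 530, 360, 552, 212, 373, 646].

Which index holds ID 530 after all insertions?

14

411: h=13 -> slot 13
675: h=10 -> slot 10
530: h=13, probe 13,14 -> slot 14
360: h=13, probe 13,14,0 -> slot 0
552: h=0, probe 0,1 -> slot 1
212: h=0, probe 0,1,4 -> slot 4
373: h=3 -> slot 3
646: h=14, probe 14,15 -> slot 15
Table: [360, 552, _, 373, 212, _, _, _, _, _, 675, _, _, 411, 530, 646, _]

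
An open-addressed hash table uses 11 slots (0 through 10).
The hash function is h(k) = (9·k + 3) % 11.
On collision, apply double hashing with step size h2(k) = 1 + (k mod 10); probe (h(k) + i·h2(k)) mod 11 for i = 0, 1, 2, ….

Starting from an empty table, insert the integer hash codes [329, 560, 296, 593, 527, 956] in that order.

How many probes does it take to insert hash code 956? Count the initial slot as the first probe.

3

329 hashes to 5; slot 5 is free => place at 5.
560 hashes to 5, h2=1; 5 taken => place at 6.
296 hashes to 5, h2=7; 5 taken => place at 1.
593 hashes to 5, h2=4; 5 taken => place at 9.
527 hashes to 5, h2=8; 5 taken => place at 2.
956 hashes to 5, h2=7; 5,1 taken => place at 8.
Table: [∅, 296, 527, ∅, ∅, 329, 560, ∅, 956, 593, ∅]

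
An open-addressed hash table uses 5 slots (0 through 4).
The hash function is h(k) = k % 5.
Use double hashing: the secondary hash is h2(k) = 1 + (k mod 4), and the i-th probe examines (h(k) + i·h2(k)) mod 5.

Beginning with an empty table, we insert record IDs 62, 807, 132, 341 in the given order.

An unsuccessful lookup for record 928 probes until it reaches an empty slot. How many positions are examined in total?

2

62 hashes to 2; slot 2 is free -> place at 2.
807 hashes to 2, h2=4; 2 taken -> place at 1.
132 hashes to 2, h2=1; 2 taken -> place at 3.
341 hashes to 1, h2=2; 1,3 taken -> place at 0.
Table: [341, 807, 62, 132, ∅]
Lookup 928: h=3, h2=1, probe 3,4 → slot 4 empty, not found.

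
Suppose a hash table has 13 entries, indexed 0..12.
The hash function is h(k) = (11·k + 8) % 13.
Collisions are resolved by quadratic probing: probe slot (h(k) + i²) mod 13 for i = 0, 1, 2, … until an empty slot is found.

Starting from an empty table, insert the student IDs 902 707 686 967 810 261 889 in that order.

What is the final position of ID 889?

902: h=11 -> slot 11
707: h=11, probe 11,12 -> slot 12
686: h=1 -> slot 1
967: h=11, probe 11,12,2 -> slot 2
810: h=0 -> slot 0
261: h=6 -> slot 6
889: h=11, probe 11,12,2,7 -> slot 7
Table: [810, 686, 967, —, —, —, 261, 889, —, —, —, 902, 707]

7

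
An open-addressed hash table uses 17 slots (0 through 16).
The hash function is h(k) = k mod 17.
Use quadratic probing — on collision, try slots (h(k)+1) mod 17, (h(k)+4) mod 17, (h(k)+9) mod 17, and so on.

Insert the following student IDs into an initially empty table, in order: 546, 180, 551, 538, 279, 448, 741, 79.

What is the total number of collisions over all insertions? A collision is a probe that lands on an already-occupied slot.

546: h=2 → slot 2
180: h=10 → slot 10
551: h=7 → slot 7
538: h=11 → slot 11
279: h=7, probe 7,8 → slot 8
448: h=6 → slot 6
741: h=10, probe 10,11,14 → slot 14
79: h=11, probe 11,12 → slot 12
Table: [—, —, 546, —, —, —, 448, 551, 279, —, 180, 538, 79, —, 741, —, —]

4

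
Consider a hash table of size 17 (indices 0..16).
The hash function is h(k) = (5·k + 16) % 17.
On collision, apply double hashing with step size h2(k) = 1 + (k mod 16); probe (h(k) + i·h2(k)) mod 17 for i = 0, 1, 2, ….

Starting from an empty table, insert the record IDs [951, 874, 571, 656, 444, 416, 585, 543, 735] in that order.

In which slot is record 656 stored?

951: h=11 → slot 11
874: h=0 → slot 0
571: h=15 → slot 15
656: h=15, h2=1, probe 15,16 → slot 16
444: h=9 → slot 9
416: h=5 → slot 5
585: h=0, h2=10, probe 0,10 → slot 10
543: h=11, h2=16, probe 11,10,9,8 → slot 8
735: h=2 → slot 2
Table: [874, _, 735, _, _, 416, _, _, 543, 444, 585, 951, _, _, _, 571, 656]

16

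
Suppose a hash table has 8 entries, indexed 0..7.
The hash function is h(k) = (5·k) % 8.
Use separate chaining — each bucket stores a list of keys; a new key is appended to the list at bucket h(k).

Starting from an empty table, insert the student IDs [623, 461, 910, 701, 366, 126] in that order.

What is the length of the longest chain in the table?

3

623 -> bucket 3
461 -> bucket 1
910 -> bucket 6
701 -> bucket 1 (collision)
366 -> bucket 6 (collision)
126 -> bucket 6 (collision)
Final buckets:
0: —
1: 461 -> 701
2: —
3: 623
4: —
5: —
6: 910 -> 366 -> 126
7: —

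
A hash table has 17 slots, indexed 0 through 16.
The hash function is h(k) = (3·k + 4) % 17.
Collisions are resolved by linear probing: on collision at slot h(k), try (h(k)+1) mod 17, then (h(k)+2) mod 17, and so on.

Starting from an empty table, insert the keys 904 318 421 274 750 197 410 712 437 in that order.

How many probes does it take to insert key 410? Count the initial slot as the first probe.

3

Insert 904: h=13, slot 13 empty -> index 13.
Insert 318: h=6, slot 6 empty -> index 6.
Insert 421: h=9, slot 9 empty -> index 9.
Insert 274: h=10, slot 10 empty -> index 10.
Insert 750: h=10, slot 10 occupied -> index 11.
Insert 197: h=0, slot 0 empty -> index 0.
Insert 410: h=10, slots 10,11 occupied -> index 12.
Insert 712: h=15, slot 15 empty -> index 15.
Insert 437: h=6, slot 6 occupied -> index 7.
Table: [197, —, —, —, —, —, 318, 437, —, 421, 274, 750, 410, 904, —, 712, —]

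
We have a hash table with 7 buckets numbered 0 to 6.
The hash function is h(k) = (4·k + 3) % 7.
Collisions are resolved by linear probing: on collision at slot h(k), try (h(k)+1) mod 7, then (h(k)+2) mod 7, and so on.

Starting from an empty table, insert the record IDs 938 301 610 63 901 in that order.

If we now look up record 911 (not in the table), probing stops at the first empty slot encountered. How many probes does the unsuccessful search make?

938: h=3 -> slot 3
301: h=3, probe 3,4 -> slot 4
610: h=0 -> slot 0
63: h=3, probe 3,4,5 -> slot 5
901: h=2 -> slot 2
Table: [610, —, 901, 938, 301, 63, —]
Lookup 911: h=0, probe 0,1 → slot 1 empty, not found.

2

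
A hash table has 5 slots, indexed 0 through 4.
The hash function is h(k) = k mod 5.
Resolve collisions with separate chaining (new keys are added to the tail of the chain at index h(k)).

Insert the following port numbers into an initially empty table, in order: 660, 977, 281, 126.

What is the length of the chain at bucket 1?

2

660 → bucket 0
977 → bucket 2
281 → bucket 1
126 → bucket 1 (collision)
Final buckets:
0: 660
1: 281 -> 126
2: 977
3: _
4: _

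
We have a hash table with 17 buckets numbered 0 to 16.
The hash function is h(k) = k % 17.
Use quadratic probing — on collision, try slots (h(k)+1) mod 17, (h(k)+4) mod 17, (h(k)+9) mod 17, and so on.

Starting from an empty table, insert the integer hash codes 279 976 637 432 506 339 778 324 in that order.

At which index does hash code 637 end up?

9

279 hashes to 7; slot 7 is free => place at 7.
976 hashes to 7; 7 taken => place at 8.
637 hashes to 8; 8 taken => place at 9.
432 hashes to 7; 7,8 taken => place at 11.
506 hashes to 13; slot 13 is free => place at 13.
339 hashes to 16; slot 16 is free => place at 16.
778 hashes to 13; 13 taken => place at 14.
324 hashes to 1; slot 1 is free => place at 1.
Table: [_, 324, _, _, _, _, _, 279, 976, 637, _, 432, _, 506, 778, _, 339]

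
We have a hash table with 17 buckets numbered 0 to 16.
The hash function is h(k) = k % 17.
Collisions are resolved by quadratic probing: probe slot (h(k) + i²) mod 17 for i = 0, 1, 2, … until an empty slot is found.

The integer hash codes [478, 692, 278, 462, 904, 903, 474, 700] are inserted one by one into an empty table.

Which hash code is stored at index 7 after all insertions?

478 hashes to 2; slot 2 is free => place at 2.
692 hashes to 12; slot 12 is free => place at 12.
278 hashes to 6; slot 6 is free => place at 6.
462 hashes to 3; slot 3 is free => place at 3.
904 hashes to 3; 3 taken => place at 4.
903 hashes to 2; 2,3,6 taken => place at 11.
474 hashes to 15; slot 15 is free => place at 15.
700 hashes to 3; 3,4 taken => place at 7.
Table: [—, —, 478, 462, 904, —, 278, 700, —, —, —, 903, 692, —, —, 474, —]

700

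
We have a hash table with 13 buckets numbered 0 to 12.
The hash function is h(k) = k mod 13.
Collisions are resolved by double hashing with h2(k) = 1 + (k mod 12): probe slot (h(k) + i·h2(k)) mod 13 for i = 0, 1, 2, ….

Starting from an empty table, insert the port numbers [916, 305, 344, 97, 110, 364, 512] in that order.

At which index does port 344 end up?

916 hashes to 6; slot 6 is free -> place at 6.
305 hashes to 6, h2=6; 6 taken -> place at 12.
344 hashes to 6, h2=9; 6 taken -> place at 2.
97 hashes to 6, h2=2; 6 taken -> place at 8.
110 hashes to 6, h2=3; 6 taken -> place at 9.
364 hashes to 0; slot 0 is free -> place at 0.
512 hashes to 5; slot 5 is free -> place at 5.
Table: [364, _, 344, _, _, 512, 916, _, 97, 110, _, _, 305]

2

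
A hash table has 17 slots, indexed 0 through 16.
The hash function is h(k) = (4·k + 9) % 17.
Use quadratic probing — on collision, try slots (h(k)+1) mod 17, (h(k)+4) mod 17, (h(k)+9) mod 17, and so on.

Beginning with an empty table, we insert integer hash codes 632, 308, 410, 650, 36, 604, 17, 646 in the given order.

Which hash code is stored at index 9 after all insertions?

36

632: h=4 → slot 4
308: h=0 → slot 0
410: h=0, probe 0,1 → slot 1
650: h=8 → slot 8
36: h=0, probe 0,1,4,9 → slot 9
604: h=11 → slot 11
17: h=9, probe 9,10 → slot 10
646: h=9, probe 9,10,13 → slot 13
Table: [308, 410, ∅, ∅, 632, ∅, ∅, ∅, 650, 36, 17, 604, ∅, 646, ∅, ∅, ∅]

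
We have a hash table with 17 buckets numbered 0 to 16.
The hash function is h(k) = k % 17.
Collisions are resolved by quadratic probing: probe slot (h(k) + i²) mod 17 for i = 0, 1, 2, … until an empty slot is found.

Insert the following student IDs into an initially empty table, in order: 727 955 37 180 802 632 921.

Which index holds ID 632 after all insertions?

12

727 hashes to 13; slot 13 is free => place at 13.
955 hashes to 3; slot 3 is free => place at 3.
37 hashes to 3; 3 taken => place at 4.
180 hashes to 10; slot 10 is free => place at 10.
802 hashes to 3; 3,4 taken => place at 7.
632 hashes to 3; 3,4,7 taken => place at 12.
921 hashes to 3; 3,4,7,12 taken => place at 2.
Table: [_, _, 921, 955, 37, _, _, 802, _, _, 180, _, 632, 727, _, _, _]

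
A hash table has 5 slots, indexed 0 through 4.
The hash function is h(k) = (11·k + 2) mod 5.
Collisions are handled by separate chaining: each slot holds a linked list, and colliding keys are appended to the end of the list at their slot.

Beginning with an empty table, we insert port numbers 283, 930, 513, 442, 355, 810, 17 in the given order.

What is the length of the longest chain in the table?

283 -> bucket 0
930 -> bucket 2
513 -> bucket 0 (collision)
442 -> bucket 4
355 -> bucket 2 (collision)
810 -> bucket 2 (collision)
17 -> bucket 4 (collision)
Final buckets:
0: 283 -> 513
1: —
2: 930 -> 355 -> 810
3: —
4: 442 -> 17

3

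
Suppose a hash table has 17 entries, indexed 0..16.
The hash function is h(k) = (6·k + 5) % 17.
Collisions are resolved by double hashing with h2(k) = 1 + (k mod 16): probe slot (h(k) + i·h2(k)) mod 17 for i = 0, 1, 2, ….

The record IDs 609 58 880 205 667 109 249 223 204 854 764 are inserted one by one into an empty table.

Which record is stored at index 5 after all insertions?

609: h=4 → slot 4
58: h=13 → slot 13
880: h=15 → slot 15
205: h=11 → slot 11
667: h=12 → slot 12
109: h=13, h2=14, probe 13,10 → slot 10
249: h=3 → slot 3
223: h=0 → slot 0
204: h=5 → slot 5
854: h=12, h2=7, probe 12,2 → slot 2
764: h=16 → slot 16
Table: [223, —, 854, 249, 609, 204, —, —, —, —, 109, 205, 667, 58, —, 880, 764]

204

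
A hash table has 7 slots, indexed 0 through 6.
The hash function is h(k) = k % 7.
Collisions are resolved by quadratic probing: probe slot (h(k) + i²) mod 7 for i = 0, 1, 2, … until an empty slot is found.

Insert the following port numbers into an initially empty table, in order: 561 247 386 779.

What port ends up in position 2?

247

561: h=1 => slot 1
247: h=2 => slot 2
386: h=1, probe 1,2,5 => slot 5
779: h=2, probe 2,3 => slot 3
Table: [-, 561, 247, 779, -, 386, -]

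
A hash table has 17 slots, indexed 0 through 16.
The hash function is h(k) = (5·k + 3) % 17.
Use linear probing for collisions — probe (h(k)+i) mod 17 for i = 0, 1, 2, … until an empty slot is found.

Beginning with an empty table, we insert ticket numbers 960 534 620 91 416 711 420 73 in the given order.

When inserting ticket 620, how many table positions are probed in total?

960 hashes to 9; slot 9 is free → place at 9.
534 hashes to 4; slot 4 is free → place at 4.
620 hashes to 9; 9 taken → place at 10.
91 hashes to 16; slot 16 is free → place at 16.
416 hashes to 9; 9,10 taken → place at 11.
711 hashes to 5; slot 5 is free → place at 5.
420 hashes to 12; slot 12 is free → place at 12.
73 hashes to 11; 11,12 taken → place at 13.
Table: [-, -, -, -, 534, 711, -, -, -, 960, 620, 416, 420, 73, -, -, 91]

2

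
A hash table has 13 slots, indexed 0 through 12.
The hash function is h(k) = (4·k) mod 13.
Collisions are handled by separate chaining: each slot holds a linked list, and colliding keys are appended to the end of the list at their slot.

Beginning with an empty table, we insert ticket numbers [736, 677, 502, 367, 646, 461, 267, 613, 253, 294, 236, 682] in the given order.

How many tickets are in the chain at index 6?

3

736 → bucket 6
677 → bucket 4
502 → bucket 6 (collision)
367 → bucket 12
646 → bucket 10
461 → bucket 11
267 → bucket 2
613 → bucket 8
253 → bucket 11 (collision)
294 → bucket 6 (collision)
236 → bucket 8 (collision)
682 → bucket 11 (collision)
Final buckets:
0: -
1: -
2: 267
3: -
4: 677
5: -
6: 736 -> 502 -> 294
7: -
8: 613 -> 236
9: -
10: 646
11: 461 -> 253 -> 682
12: 367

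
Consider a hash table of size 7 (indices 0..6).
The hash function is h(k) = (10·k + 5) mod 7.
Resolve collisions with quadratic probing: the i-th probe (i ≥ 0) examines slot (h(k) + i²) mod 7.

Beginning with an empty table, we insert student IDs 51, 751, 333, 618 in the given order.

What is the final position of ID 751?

Insert 51: h=4, slot 4 empty → index 4.
Insert 751: h=4, slot 4 occupied → index 5.
Insert 333: h=3, slot 3 empty → index 3.
Insert 618: h=4, slots 4,5 occupied → index 1.
Table: [_, 618, _, 333, 51, 751, _]

5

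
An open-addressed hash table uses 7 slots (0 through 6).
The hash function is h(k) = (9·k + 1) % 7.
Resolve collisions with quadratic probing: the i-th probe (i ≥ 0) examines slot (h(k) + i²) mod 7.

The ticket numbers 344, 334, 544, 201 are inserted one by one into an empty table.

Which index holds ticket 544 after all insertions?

5

344 hashes to 3; slot 3 is free -> place at 3.
334 hashes to 4; slot 4 is free -> place at 4.
544 hashes to 4; 4 taken -> place at 5.
201 hashes to 4; 4,5 taken -> place at 1.
Table: [∅, 201, ∅, 344, 334, 544, ∅]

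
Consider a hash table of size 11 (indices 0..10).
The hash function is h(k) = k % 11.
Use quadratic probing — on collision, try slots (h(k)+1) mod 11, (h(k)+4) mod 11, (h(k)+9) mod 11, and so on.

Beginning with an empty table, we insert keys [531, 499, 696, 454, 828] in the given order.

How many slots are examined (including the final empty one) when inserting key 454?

4

531: h=3 -> slot 3
499: h=4 -> slot 4
696: h=3, probe 3,4,7 -> slot 7
454: h=3, probe 3,4,7,1 -> slot 1
828: h=3, probe 3,4,7,1,8 -> slot 8
Table: [., 454, ., 531, 499, ., ., 696, 828, ., .]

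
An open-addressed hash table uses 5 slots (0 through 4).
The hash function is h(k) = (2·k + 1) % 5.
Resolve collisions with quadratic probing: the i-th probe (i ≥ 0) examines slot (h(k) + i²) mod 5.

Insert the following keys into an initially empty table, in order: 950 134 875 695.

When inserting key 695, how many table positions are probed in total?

3

950: h=1 -> slot 1
134: h=4 -> slot 4
875: h=1, probe 1,2 -> slot 2
695: h=1, probe 1,2,0 -> slot 0
Table: [695, 950, 875, ., 134]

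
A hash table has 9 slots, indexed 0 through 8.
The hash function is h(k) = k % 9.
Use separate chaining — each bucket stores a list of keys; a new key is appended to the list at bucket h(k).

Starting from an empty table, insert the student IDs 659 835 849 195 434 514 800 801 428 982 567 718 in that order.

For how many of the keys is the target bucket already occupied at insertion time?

659 -> bucket 2
835 -> bucket 7
849 -> bucket 3
195 -> bucket 6
434 -> bucket 2 (collision)
514 -> bucket 1
800 -> bucket 8
801 -> bucket 0
428 -> bucket 5
982 -> bucket 1 (collision)
567 -> bucket 0 (collision)
718 -> bucket 7 (collision)
Final buckets:
0: 801 -> 567
1: 514 -> 982
2: 659 -> 434
3: 849
4: —
5: 428
6: 195
7: 835 -> 718
8: 800

4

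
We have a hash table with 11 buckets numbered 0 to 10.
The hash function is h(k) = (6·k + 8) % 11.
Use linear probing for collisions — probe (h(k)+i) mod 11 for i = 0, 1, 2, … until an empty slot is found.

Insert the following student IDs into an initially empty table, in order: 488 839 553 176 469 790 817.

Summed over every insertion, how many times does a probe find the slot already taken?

6

Insert 488: h=10, slot 10 empty → index 10.
Insert 839: h=4, slot 4 empty → index 4.
Insert 553: h=4, slot 4 occupied → index 5.
Insert 176: h=8, slot 8 empty → index 8.
Insert 469: h=6, slot 6 empty → index 6.
Insert 790: h=7, slot 7 empty → index 7.
Insert 817: h=4, slots 4,5,6,7,8 occupied → index 9.
Table: [., ., ., ., 839, 553, 469, 790, 176, 817, 488]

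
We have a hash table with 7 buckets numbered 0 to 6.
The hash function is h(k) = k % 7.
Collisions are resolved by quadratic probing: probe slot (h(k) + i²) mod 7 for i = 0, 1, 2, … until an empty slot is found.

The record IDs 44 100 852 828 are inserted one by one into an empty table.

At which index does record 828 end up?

6

Insert 44: h=2, slot 2 empty → index 2.
Insert 100: h=2, slot 2 occupied → index 3.
Insert 852: h=5, slot 5 empty → index 5.
Insert 828: h=2, slots 2,3 occupied → index 6.
Table: [_, _, 44, 100, _, 852, 828]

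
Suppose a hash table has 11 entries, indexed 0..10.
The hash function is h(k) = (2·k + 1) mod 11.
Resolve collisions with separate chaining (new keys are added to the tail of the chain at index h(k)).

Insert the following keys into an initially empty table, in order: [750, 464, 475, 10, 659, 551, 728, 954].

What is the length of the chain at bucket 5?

4

750 -> bucket 5
464 -> bucket 5 (collision)
475 -> bucket 5 (collision)
10 -> bucket 10
659 -> bucket 10 (collision)
551 -> bucket 3
728 -> bucket 5 (collision)
954 -> bucket 6
Final buckets:
0: ∅
1: ∅
2: ∅
3: 551
4: ∅
5: 750 -> 464 -> 475 -> 728
6: 954
7: ∅
8: ∅
9: ∅
10: 10 -> 659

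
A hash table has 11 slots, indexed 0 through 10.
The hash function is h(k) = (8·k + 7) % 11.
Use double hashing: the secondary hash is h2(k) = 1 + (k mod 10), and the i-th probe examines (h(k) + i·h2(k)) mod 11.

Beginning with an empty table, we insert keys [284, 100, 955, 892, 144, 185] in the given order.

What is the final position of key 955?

8

284: h=2 -> slot 2
100: h=4 -> slot 4
955: h=2, h2=6, probe 2,8 -> slot 8
892: h=4, h2=3, probe 4,7 -> slot 7
144: h=4, h2=5, probe 4,9 -> slot 9
185: h=2, h2=6, probe 2,8,3 -> slot 3
Table: [—, —, 284, 185, 100, —, —, 892, 955, 144, —]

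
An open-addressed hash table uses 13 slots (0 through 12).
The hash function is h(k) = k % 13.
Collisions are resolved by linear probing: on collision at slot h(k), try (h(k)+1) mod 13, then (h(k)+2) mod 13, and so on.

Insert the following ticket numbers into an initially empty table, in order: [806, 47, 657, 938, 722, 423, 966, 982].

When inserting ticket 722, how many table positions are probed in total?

Insert 806: h=0, slot 0 empty -> index 0.
Insert 47: h=8, slot 8 empty -> index 8.
Insert 657: h=7, slot 7 empty -> index 7.
Insert 938: h=2, slot 2 empty -> index 2.
Insert 722: h=7, slots 7,8 occupied -> index 9.
Insert 423: h=7, slots 7,8,9 occupied -> index 10.
Insert 966: h=4, slot 4 empty -> index 4.
Insert 982: h=7, slots 7,8,9,10 occupied -> index 11.
Table: [806, ∅, 938, ∅, 966, ∅, ∅, 657, 47, 722, 423, 982, ∅]

3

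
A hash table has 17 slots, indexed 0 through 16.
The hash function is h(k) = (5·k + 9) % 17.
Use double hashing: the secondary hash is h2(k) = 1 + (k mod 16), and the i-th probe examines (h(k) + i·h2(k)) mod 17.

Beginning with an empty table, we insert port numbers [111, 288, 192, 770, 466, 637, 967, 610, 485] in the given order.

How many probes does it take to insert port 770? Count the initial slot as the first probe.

3

Insert 111: h=3, slot 3 empty → index 3.
Insert 288: h=4, slot 4 empty → index 4.
Insert 192: h=0, slot 0 empty → index 0.
Insert 770: h=0, h2=3, slots 0,3 occupied → index 6.
Insert 466: h=10, slot 10 empty → index 10.
Insert 637: h=15, slot 15 empty → index 15.
Insert 967: h=16, slot 16 empty → index 16.
Insert 610: h=16, h2=3, slot 16 occupied → index 2.
Insert 485: h=3, h2=6, slot 3 occupied → index 9.
Table: [192, —, 610, 111, 288, —, 770, —, —, 485, 466, —, —, —, —, 637, 967]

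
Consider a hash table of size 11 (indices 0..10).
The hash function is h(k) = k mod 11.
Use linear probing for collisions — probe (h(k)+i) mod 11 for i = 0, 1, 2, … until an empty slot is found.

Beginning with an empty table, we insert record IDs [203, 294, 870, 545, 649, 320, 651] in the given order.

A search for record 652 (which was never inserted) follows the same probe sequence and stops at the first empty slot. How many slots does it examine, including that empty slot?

Insert 203: h=5, slot 5 empty => index 5.
Insert 294: h=8, slot 8 empty => index 8.
Insert 870: h=1, slot 1 empty => index 1.
Insert 545: h=6, slot 6 empty => index 6.
Insert 649: h=0, slot 0 empty => index 0.
Insert 320: h=1, slot 1 occupied => index 2.
Insert 651: h=2, slot 2 occupied => index 3.
Table: [649, 870, 320, 651, ., 203, 545, ., 294, ., .]
Lookup 652: h=3, probe 3,4 → slot 4 empty, not found.

2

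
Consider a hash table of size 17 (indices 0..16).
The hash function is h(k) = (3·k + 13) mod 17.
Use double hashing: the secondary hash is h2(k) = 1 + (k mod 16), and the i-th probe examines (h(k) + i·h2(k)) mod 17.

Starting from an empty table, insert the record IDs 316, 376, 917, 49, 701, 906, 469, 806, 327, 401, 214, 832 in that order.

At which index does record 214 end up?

6

316 hashes to 9; slot 9 is free → place at 9.
376 hashes to 2; slot 2 is free → place at 2.
917 hashes to 10; slot 10 is free → place at 10.
49 hashes to 7; slot 7 is free → place at 7.
701 hashes to 8; slot 8 is free → place at 8.
906 hashes to 11; slot 11 is free → place at 11.
469 hashes to 9, h2=6; 9 taken → place at 15.
806 hashes to 0; slot 0 is free → place at 0.
327 hashes to 8, h2=8; 8 taken → place at 16.
401 hashes to 9, h2=2; 9,11 taken → place at 13.
214 hashes to 9, h2=7; 9,16 taken → place at 6.
832 hashes to 10, h2=1; 10,11 taken → place at 12.
Table: [806, —, 376, —, —, —, 214, 49, 701, 316, 917, 906, 832, 401, —, 469, 327]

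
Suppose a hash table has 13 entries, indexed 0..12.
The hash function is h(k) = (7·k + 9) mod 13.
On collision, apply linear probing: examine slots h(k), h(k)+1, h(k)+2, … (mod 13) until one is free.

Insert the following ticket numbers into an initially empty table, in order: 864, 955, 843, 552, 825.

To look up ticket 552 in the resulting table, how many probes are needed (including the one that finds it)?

3

Insert 864: h=12, slot 12 empty → index 12.
Insert 955: h=12, slot 12 occupied → index 0.
Insert 843: h=8, slot 8 empty → index 8.
Insert 552: h=12, slots 12,0 occupied → index 1.
Insert 825: h=12, slots 12,0,1 occupied → index 2.
Table: [955, 552, 825, ∅, ∅, ∅, ∅, ∅, 843, ∅, ∅, ∅, 864]
Lookup 552: h=12, probe 12,0,1 → found at 1.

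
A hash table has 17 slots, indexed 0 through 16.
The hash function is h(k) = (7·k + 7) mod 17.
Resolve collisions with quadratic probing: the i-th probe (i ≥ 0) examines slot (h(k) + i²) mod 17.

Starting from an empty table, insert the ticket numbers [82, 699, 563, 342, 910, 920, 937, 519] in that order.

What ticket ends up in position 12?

937

82: h=3 => slot 3
699: h=4 => slot 4
563: h=4, probe 4,5 => slot 5
342: h=4, probe 4,5,8 => slot 8
910: h=2 => slot 2
920: h=4, probe 4,5,8,13 => slot 13
937: h=4, probe 4,5,8,13,3,12 => slot 12
519: h=2, probe 2,3,6 => slot 6
Table: [_, _, 910, 82, 699, 563, 519, _, 342, _, _, _, 937, 920, _, _, _]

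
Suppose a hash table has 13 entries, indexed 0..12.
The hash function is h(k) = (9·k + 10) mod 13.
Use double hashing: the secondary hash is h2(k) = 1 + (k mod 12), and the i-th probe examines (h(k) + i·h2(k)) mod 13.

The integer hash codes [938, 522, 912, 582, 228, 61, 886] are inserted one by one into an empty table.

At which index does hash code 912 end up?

3

938 hashes to 2; slot 2 is free → place at 2.
522 hashes to 2, h2=7; 2 taken → place at 9.
912 hashes to 2, h2=1; 2 taken → place at 3.
582 hashes to 9, h2=7; 9,3 taken → place at 10.
228 hashes to 8; slot 8 is free → place at 8.
61 hashes to 0; slot 0 is free → place at 0.
886 hashes to 2, h2=11; 2,0 taken → place at 11.
Table: [61, ∅, 938, 912, ∅, ∅, ∅, ∅, 228, 522, 582, 886, ∅]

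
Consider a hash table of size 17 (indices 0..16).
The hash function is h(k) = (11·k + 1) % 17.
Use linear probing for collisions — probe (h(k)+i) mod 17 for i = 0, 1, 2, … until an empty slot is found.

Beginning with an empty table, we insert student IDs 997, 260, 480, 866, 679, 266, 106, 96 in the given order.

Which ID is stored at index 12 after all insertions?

997 hashes to 3; slot 3 is free → place at 3.
260 hashes to 5; slot 5 is free → place at 5.
480 hashes to 11; slot 11 is free → place at 11.
866 hashes to 7; slot 7 is free → place at 7.
679 hashes to 7; 7 taken → place at 8.
266 hashes to 3; 3 taken → place at 4.
106 hashes to 11; 11 taken → place at 12.
96 hashes to 3; 3,4,5 taken → place at 6.
Table: [_, _, _, 997, 266, 260, 96, 866, 679, _, _, 480, 106, _, _, _, _]

106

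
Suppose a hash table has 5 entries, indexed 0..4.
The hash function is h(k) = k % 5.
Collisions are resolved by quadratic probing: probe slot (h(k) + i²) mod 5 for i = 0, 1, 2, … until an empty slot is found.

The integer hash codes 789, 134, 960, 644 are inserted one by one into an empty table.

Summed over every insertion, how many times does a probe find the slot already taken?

Insert 789: h=4, slot 4 empty → index 4.
Insert 134: h=4, slot 4 occupied → index 0.
Insert 960: h=0, slot 0 occupied → index 1.
Insert 644: h=4, slots 4,0 occupied → index 3.
Table: [134, 960, ., 644, 789]

4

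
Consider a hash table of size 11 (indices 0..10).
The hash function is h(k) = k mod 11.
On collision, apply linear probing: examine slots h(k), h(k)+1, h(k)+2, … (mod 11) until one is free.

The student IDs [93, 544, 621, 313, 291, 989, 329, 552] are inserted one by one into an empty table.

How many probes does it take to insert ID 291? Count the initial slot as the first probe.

5

93 hashes to 5; slot 5 is free → place at 5.
544 hashes to 5; 5 taken → place at 6.
621 hashes to 5; 5,6 taken → place at 7.
313 hashes to 5; 5,6,7 taken → place at 8.
291 hashes to 5; 5,6,7,8 taken → place at 9.
989 hashes to 10; slot 10 is free → place at 10.
329 hashes to 10; 10 taken → place at 0.
552 hashes to 2; slot 2 is free → place at 2.
Table: [329, ., 552, ., ., 93, 544, 621, 313, 291, 989]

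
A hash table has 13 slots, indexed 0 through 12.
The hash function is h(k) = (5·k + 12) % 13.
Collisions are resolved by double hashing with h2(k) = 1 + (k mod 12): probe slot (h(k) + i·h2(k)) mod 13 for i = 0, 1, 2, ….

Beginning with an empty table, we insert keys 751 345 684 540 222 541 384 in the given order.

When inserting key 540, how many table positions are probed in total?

2

751: h=10 -> slot 10
345: h=8 -> slot 8
684: h=0 -> slot 0
540: h=8, h2=1, probe 8,9 -> slot 9
222: h=4 -> slot 4
541: h=0, h2=2, probe 0,2 -> slot 2
384: h=8, h2=1, probe 8,9,10,11 -> slot 11
Table: [684, -, 541, -, 222, -, -, -, 345, 540, 751, 384, -]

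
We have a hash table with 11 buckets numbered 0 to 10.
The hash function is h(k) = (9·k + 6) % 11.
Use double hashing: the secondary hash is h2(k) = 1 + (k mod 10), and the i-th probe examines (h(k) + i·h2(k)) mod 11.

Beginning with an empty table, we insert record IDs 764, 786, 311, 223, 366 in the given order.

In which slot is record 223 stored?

4

Insert 764: h=7, slot 7 empty → index 7.
Insert 786: h=7, h2=7, slot 7 occupied → index 3.
Insert 311: h=0, slot 0 empty → index 0.
Insert 223: h=0, h2=4, slot 0 occupied → index 4.
Insert 366: h=0, h2=7, slots 0,7,3 occupied → index 10.
Table: [311, _, _, 786, 223, _, _, 764, _, _, 366]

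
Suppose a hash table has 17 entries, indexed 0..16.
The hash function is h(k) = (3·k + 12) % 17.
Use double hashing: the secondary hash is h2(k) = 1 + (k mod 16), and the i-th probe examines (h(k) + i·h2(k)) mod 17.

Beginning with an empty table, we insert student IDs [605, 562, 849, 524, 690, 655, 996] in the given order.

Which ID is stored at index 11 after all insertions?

690

605 hashes to 8; slot 8 is free => place at 8.
562 hashes to 15; slot 15 is free => place at 15.
849 hashes to 9; slot 9 is free => place at 9.
524 hashes to 3; slot 3 is free => place at 3.
690 hashes to 8, h2=3; 8 taken => place at 11.
655 hashes to 5; slot 5 is free => place at 5.
996 hashes to 8, h2=5; 8 taken => place at 13.
Table: [_, _, _, 524, _, 655, _, _, 605, 849, _, 690, _, 996, _, 562, _]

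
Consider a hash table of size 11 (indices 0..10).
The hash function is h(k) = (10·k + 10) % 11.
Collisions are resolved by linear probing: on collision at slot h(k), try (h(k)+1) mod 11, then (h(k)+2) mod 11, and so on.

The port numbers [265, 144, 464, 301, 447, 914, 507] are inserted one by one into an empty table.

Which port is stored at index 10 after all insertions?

144

265 hashes to 9; slot 9 is free => place at 9.
144 hashes to 9; 9 taken => place at 10.
464 hashes to 8; slot 8 is free => place at 8.
301 hashes to 6; slot 6 is free => place at 6.
447 hashes to 3; slot 3 is free => place at 3.
914 hashes to 9; 9,10 taken => place at 0.
507 hashes to 9; 9,10,0 taken => place at 1.
Table: [914, 507, -, 447, -, -, 301, -, 464, 265, 144]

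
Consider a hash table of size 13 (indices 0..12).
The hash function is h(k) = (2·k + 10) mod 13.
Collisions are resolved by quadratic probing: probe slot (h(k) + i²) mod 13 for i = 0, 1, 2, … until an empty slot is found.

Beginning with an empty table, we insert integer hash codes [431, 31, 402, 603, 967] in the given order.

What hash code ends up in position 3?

431 hashes to 1; slot 1 is free → place at 1.
31 hashes to 7; slot 7 is free → place at 7.
402 hashes to 8; slot 8 is free → place at 8.
603 hashes to 7; 7,8 taken → place at 11.
967 hashes to 7; 7,8,11 taken → place at 3.
Table: [∅, 431, ∅, 967, ∅, ∅, ∅, 31, 402, ∅, ∅, 603, ∅]

967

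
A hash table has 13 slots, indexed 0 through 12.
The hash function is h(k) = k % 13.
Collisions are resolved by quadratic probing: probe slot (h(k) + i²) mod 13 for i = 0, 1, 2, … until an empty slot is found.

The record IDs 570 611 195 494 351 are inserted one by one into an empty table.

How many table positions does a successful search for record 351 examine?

570 hashes to 11; slot 11 is free → place at 11.
611 hashes to 0; slot 0 is free → place at 0.
195 hashes to 0; 0 taken → place at 1.
494 hashes to 0; 0,1 taken → place at 4.
351 hashes to 0; 0,1,4 taken → place at 9.
Table: [611, 195, —, —, 494, —, —, —, —, 351, —, 570, —]
Lookup 351: h=0, probe 0,1,4,9 → found at 9.

4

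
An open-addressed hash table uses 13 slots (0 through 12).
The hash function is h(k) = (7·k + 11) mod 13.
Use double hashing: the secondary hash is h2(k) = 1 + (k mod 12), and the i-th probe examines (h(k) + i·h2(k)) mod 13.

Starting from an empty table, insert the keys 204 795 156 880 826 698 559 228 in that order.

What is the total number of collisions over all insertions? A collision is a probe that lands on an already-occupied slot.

204 hashes to 9; slot 9 is free => place at 9.
795 hashes to 12; slot 12 is free => place at 12.
156 hashes to 11; slot 11 is free => place at 11.
880 hashes to 9, h2=5; 9 taken => place at 1.
826 hashes to 8; slot 8 is free => place at 8.
698 hashes to 9, h2=3; 9,12 taken => place at 2.
559 hashes to 11, h2=8; 11 taken => place at 6.
228 hashes to 8, h2=1; 8,9 taken => place at 10.
Table: [—, 880, 698, —, —, —, 559, —, 826, 204, 228, 156, 795]

6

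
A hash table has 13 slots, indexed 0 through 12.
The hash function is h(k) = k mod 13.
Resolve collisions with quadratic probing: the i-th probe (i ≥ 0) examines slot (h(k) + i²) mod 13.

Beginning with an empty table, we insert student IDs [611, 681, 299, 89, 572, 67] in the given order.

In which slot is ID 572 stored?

4

611 hashes to 0; slot 0 is free → place at 0.
681 hashes to 5; slot 5 is free → place at 5.
299 hashes to 0; 0 taken → place at 1.
89 hashes to 11; slot 11 is free → place at 11.
572 hashes to 0; 0,1 taken → place at 4.
67 hashes to 2; slot 2 is free → place at 2.
Table: [611, 299, 67, ., 572, 681, ., ., ., ., ., 89, .]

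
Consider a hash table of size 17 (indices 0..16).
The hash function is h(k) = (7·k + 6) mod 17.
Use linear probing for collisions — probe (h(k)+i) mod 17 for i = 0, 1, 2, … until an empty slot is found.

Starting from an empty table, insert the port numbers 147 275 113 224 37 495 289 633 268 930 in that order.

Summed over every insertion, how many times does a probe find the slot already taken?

Insert 147: h=15, slot 15 empty → index 15.
Insert 275: h=10, slot 10 empty → index 10.
Insert 113: h=15, slot 15 occupied → index 16.
Insert 224: h=10, slot 10 occupied → index 11.
Insert 37: h=10, slots 10,11 occupied → index 12.
Insert 495: h=3, slot 3 empty → index 3.
Insert 289: h=6, slot 6 empty → index 6.
Insert 633: h=0, slot 0 empty → index 0.
Insert 268: h=12, slot 12 occupied → index 13.
Insert 930: h=5, slot 5 empty → index 5.
Table: [633, -, -, 495, -, 930, 289, -, -, -, 275, 224, 37, 268, -, 147, 113]

5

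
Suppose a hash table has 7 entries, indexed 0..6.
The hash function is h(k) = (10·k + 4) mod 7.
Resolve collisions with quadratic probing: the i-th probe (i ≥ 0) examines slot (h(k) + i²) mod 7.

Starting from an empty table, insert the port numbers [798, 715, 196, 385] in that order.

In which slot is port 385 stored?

1

798 hashes to 4; slot 4 is free → place at 4.
715 hashes to 0; slot 0 is free → place at 0.
196 hashes to 4; 4 taken → place at 5.
385 hashes to 4; 4,5 taken → place at 1.
Table: [715, 385, -, -, 798, 196, -]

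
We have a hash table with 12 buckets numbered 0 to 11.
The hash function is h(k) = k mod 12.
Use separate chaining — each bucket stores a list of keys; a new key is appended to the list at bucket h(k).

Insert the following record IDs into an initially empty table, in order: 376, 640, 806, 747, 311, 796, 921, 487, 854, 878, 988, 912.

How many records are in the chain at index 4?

Insert 376: h=4, bucket 4 empty → new chain.
Insert 640: h=4, bucket 4 nonempty → append to chain.
Insert 806: h=2, bucket 2 empty → new chain.
Insert 747: h=3, bucket 3 empty → new chain.
Insert 311: h=11, bucket 11 empty → new chain.
Insert 796: h=4, bucket 4 nonempty → append to chain.
Insert 921: h=9, bucket 9 empty → new chain.
Insert 487: h=7, bucket 7 empty → new chain.
Insert 854: h=2, bucket 2 nonempty → append to chain.
Insert 878: h=2, bucket 2 nonempty → append to chain.
Insert 988: h=4, bucket 4 nonempty → append to chain.
Insert 912: h=0, bucket 0 empty → new chain.
Final buckets:
0: 912
1: —
2: 806 -> 854 -> 878
3: 747
4: 376 -> 640 -> 796 -> 988
5: —
6: —
7: 487
8: —
9: 921
10: —
11: 311

4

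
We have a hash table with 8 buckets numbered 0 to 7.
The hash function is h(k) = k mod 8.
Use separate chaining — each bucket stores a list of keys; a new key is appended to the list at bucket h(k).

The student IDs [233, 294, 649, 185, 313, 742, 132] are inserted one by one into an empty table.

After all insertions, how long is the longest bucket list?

4

233 -> bucket 1
294 -> bucket 6
649 -> bucket 1 (collision)
185 -> bucket 1 (collision)
313 -> bucket 1 (collision)
742 -> bucket 6 (collision)
132 -> bucket 4
Final buckets:
0: _
1: 233 -> 649 -> 185 -> 313
2: _
3: _
4: 132
5: _
6: 294 -> 742
7: _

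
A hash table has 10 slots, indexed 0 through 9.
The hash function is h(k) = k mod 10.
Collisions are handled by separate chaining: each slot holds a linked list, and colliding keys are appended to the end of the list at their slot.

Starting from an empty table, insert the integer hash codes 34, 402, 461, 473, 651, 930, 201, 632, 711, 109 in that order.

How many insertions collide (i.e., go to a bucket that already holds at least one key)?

34 -> bucket 4
402 -> bucket 2
461 -> bucket 1
473 -> bucket 3
651 -> bucket 1 (collision)
930 -> bucket 0
201 -> bucket 1 (collision)
632 -> bucket 2 (collision)
711 -> bucket 1 (collision)
109 -> bucket 9
Final buckets:
0: 930
1: 461 -> 651 -> 201 -> 711
2: 402 -> 632
3: 473
4: 34
5: —
6: —
7: —
8: —
9: 109

4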